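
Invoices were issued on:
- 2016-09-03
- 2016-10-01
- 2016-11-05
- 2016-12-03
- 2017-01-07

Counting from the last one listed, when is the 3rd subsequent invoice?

Gaps: 28, 35, 28, 35 days — a mix of 28 and 35. Every date is a Saturday.
Each is the 1st Saturday of its month.
February 2017 — 1st Saturday is 2017-02-04.
1st Saturday of March 2017: 2017-03-04.
1st Saturday of April 2017: 2017-04-01.

2017-04-01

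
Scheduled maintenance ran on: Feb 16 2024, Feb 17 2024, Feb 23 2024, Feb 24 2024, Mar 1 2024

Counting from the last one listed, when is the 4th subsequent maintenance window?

The gap pattern 1, 6, 1, 6 repeats every 2 events.
These are the Fridays and Saturdays of each week.
Next Saturday: Mar 2 2024.
Next Friday: Mar 8 2024.
Next Saturday: Mar 9 2024.
Next Friday: Mar 15 2024.

Mar 15 2024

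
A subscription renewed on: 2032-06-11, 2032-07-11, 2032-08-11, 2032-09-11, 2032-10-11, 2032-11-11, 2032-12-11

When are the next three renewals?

2033-01-11, 2033-02-11, 2033-03-11

Each date is the 11th; the gaps (30, 31, 31, 30, 31, 30) track the month lengths.
The rule is the 11th of each month.
Next: January 2033 → 2033-01-11.
February 2033: 2033-02-11.
Next: March 2033 → 2033-03-11.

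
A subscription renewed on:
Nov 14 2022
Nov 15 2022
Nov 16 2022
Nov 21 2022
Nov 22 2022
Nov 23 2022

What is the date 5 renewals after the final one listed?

Dec 6 2022

The gap pattern 1, 1, 5, 1, 1 repeats every 3 events.
These are the Mondays, Tuesdays and Wednesdays of each week.
The following Monday is Nov 28 2022.
Next Tuesday: Nov 29 2022.
The following Wednesday is Nov 30 2022.
Next Monday: Dec 5 2022.
The following Tuesday is Dec 6 2022.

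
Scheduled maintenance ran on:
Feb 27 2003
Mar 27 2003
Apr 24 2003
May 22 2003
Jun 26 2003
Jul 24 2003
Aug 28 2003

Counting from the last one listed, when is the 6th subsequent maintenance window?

These are Thursdays at 28- or 35-day spacing (28, 28, 28, 35, 28, 35).
The pattern: 4th Thursday of the month.
4th Thursday of September 2003: Sep 25 2003.
October 2003 — 4th Thursday is Oct 23 2003.
4th Thursday of November 2003: Nov 27 2003.
4th Thursday of December 2003: Dec 25 2003.
4th Thursday of January 2004: Jan 22 2004.
February 2004 — 4th Thursday is Feb 26 2004.

Feb 26 2004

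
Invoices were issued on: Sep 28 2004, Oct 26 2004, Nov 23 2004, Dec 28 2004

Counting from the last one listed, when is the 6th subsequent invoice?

Jun 28 2005

Gaps: 28, 28, 35 days — a mix of 28 and 35. Every date is a Tuesday.
Each is the 4th Tuesday of its month.
4th Tuesday of January 2005: Jan 25 2005.
February 2005 — 4th Tuesday is Feb 22 2005.
4th Tuesday of March 2005: Mar 22 2005.
4th Tuesday of April 2005: Apr 26 2005.
4th Tuesday of May 2005: May 24 2005.
June 2005 — 4th Tuesday is Jun 28 2005.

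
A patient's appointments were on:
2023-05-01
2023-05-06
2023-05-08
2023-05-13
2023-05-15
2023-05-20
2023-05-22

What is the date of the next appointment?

2023-05-27

The gap pattern 5, 2, 5, 2, 5, 2 repeats every 2 events.
These are the Mondays and Saturdays of each week.
The following Saturday is 2023-05-27.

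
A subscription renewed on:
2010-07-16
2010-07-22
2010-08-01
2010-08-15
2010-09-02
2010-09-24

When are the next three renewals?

2010-10-20, 2010-11-19, 2010-12-23

Intervals are 6, 10, 14, 18, 22 days — an arithmetic progression with common difference 4.
Next gap: 26 days. 2010-09-24 + 26 days = 2010-10-20.
Next gap: 30 days. 2010-10-20 + 30 days = 2010-11-19.
Next gap: 34 days. 2010-11-19 + 34 days = 2010-12-23.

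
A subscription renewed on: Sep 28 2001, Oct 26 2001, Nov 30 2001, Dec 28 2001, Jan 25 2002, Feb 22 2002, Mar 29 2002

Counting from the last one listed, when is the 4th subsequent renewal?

All Fridays; the gaps (28, 35, 28, 28, 28, 35) vary with month length.
This is the last Friday of each month.
April 2002 ends with Friday Apr 26 2002.
Last Friday of May 2002: May 31 2002.
June 2002 ends with Friday Jun 28 2002.
July 2002 ends with Friday Jul 26 2002.

Jul 26 2002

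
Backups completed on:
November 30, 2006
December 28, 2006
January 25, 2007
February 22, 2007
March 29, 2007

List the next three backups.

Every date is a Thursday; gaps 28, 28, 28, 35 days.
Each is the last Thursday of its month (at least one falls on the 29th or later, ruling out '4th Thursday').
April 2007 ends with Thursday April 26, 2007.
May 2007 ends with Thursday May 31, 2007.
June 2007 ends with Thursday June 28, 2007.

April 26, 2007; May 31, 2007; June 28, 2007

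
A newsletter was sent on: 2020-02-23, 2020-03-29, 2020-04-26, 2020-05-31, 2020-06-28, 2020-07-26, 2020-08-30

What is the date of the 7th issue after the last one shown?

Every date is a Sunday; gaps 35, 28, 35, 28, 28, 35 days.
Each is the last Sunday of its month (at least one falls on the 29th or later, ruling out '4th Sunday').
September 2020 ends with Sunday 2020-09-27.
Last Sunday of October 2020: 2020-10-25.
Last Sunday of November 2020: 2020-11-29.
December 2020 ends with Sunday 2020-12-27.
Last Sunday of January 2021: 2021-01-31.
Last Sunday of February 2021: 2021-02-28.
Last Sunday of March 2021: 2021-03-28.

2021-03-28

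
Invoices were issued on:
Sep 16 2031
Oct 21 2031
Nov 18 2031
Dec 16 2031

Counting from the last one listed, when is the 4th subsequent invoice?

Gaps: 35, 28, 28 days — a mix of 28 and 35. Every date is a Tuesday.
Each is the 3rd Tuesday of its month.
3rd Tuesday of January 2032: Jan 20 2032.
February 2032 — 3rd Tuesday is Feb 17 2032.
March 2032 — 3rd Tuesday is Mar 16 2032.
April 2032 — 3rd Tuesday is Apr 20 2032.

Apr 20 2032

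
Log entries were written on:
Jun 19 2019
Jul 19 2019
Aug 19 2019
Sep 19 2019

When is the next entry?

The day-of-month is always 19 (30, 31, 31 days between events).
So this recurs on the 19th of each month.
Next: October 2019 → Oct 19 2019.

Oct 19 2019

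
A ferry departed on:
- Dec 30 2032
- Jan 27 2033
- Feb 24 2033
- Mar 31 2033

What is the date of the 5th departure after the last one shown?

Aug 25 2033

These are Thursdays with 28, 28, 35-day gaps.
Each is the final Thursday of its month — Dec 30 2032 is past the 28th, so '4th Thursday' doesn't fit.
Last Thursday of April 2033: Apr 28 2033.
Last Thursday of May 2033: May 26 2033.
Last Thursday of June 2033: Jun 30 2033.
July 2033 ends with Thursday Jul 28 2033.
August 2033 ends with Thursday Aug 25 2033.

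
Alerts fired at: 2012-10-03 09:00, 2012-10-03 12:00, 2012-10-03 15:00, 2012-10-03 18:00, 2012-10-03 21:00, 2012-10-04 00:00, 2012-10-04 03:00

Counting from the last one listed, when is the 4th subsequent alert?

2012-10-04 15:00

Gaps: 3, 3, 3, 3, 3, 3 hours — each event is 3 hours after the previous one.
2012-10-04 03:00 + 3 h = 2012-10-04 06:00.
2012-10-04 06:00 + 3 h = 2012-10-04 09:00.
2012-10-04 09:00 + 3 h = 2012-10-04 12:00.
2012-10-04 12:00 + 3 h = 2012-10-04 15:00.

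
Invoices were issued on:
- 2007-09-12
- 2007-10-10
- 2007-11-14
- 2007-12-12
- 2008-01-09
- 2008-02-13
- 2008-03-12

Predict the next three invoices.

2008-04-09, 2008-05-14, 2008-06-11

All dates are Wednesdays, 28, 35, 28, 28, 35, 28 days apart.
Specifically, the 2nd Wednesday of each month.
2nd Wednesday of April 2008: 2008-04-09.
2nd Wednesday of May 2008: 2008-05-14.
2nd Wednesday of June 2008: 2008-06-11.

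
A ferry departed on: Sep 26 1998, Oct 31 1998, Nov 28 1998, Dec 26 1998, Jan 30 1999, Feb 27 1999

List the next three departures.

Mar 27 1999, Apr 24 1999, May 29 1999

All Saturdays; the gaps (35, 28, 28, 35, 28) vary with month length.
This is the last Saturday of each month.
March 1999 ends with Saturday Mar 27 1999.
Last Saturday of April 1999: Apr 24 1999.
Last Saturday of May 1999: May 29 1999.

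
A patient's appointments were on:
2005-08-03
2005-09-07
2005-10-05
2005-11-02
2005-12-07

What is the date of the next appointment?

2006-01-04

All dates are Wednesdays, 35, 28, 28, 35 days apart.
Specifically, the 1st Wednesday of each month.
1st Wednesday of January 2006: 2006-01-04.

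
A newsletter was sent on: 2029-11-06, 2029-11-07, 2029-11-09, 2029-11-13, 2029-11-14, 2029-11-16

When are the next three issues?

Every event lands on a Tuesday or Wednesday or Friday (gaps cycle 1, 2, 4, 1, 2).
So the schedule is: every Tuesday, Wednesday and Friday.
Next Tuesday: 2029-11-20.
The following Wednesday is 2029-11-21.
The following Friday is 2029-11-23.

2029-11-20, 2029-11-21, 2029-11-23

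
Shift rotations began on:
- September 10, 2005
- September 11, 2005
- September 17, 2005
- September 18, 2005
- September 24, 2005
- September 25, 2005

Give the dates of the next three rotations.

October 1, 2005; October 2, 2005; October 8, 2005

Gaps: 1, 6, 1, 6, 1 days — not constant, but cyclic with period 2.
The events fall on every Saturday and Sunday.
The following Saturday is October 1, 2005.
Next Sunday: October 2, 2005.
The following Saturday is October 8, 2005.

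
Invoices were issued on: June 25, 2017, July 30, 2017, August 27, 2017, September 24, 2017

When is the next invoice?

October 29, 2017

All Sundays; the gaps (35, 28, 28) vary with month length.
This is the last Sunday of each month.
October 2017 ends with Sunday October 29, 2017.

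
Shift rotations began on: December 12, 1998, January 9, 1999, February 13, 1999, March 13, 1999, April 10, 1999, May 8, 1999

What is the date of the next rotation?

All dates are Saturdays, 28, 35, 28, 28, 28 days apart.
Specifically, the 2nd Saturday of each month.
June 1999 — 2nd Saturday is June 12, 1999.

June 12, 1999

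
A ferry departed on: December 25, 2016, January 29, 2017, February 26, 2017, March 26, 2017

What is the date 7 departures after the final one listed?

All Sundays; the gaps (35, 28, 28) vary with month length.
This is the last Sunday of each month.
April 2017 ends with Sunday April 30, 2017.
Last Sunday of May 2017: May 28, 2017.
Last Sunday of June 2017: June 25, 2017.
Last Sunday of July 2017: July 30, 2017.
Last Sunday of August 2017: August 27, 2017.
Last Sunday of September 2017: September 24, 2017.
October 2017 ends with Sunday October 29, 2017.

October 29, 2017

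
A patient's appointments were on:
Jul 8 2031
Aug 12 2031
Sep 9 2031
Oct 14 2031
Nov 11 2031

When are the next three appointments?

Gaps: 35, 28, 35, 28 days — a mix of 28 and 35. Every date is a Tuesday.
Each is the 2nd Tuesday of its month.
December 2031 — 2nd Tuesday is Dec 9 2031.
2nd Tuesday of January 2032: Jan 13 2032.
2nd Tuesday of February 2032: Feb 10 2032.

Dec 9 2031, Jan 13 2032, Feb 10 2032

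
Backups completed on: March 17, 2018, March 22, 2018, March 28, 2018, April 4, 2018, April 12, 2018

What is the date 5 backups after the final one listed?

June 6, 2018

Gaps: 5, 6, 7, 8 days — each gap is 1 larger than the previous one.
Next gap: 9 days. April 12, 2018 + 9 days = April 21, 2018.
Next gap: 10 days. April 21, 2018 + 10 days = May 1, 2018.
Next gap: 11 days. May 1, 2018 + 11 days = May 12, 2018.
Next gap: 12 days. May 12, 2018 + 12 days = May 24, 2018.
Next gap: 13 days. May 24, 2018 + 13 days = June 6, 2018.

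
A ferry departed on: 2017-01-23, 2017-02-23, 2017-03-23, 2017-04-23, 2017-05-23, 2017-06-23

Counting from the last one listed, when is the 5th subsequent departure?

Each date is the 23rd; the gaps (31, 28, 31, 30, 31) track the month lengths.
The rule is the 23rd of each month.
Next: July 2017 → 2017-07-23.
August 2017: 2017-08-23.
Next: September 2017 → 2017-09-23.
October 2017: 2017-10-23.
November 2017: 2017-11-23.

2017-11-23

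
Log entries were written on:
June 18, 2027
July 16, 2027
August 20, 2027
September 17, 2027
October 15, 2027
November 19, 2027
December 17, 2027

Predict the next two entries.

These are Fridays at 28- or 35-day spacing (28, 35, 28, 28, 35, 28).
The pattern: 3rd Friday of the month.
3rd Friday of January 2028: January 21, 2028.
February 2028 — 3rd Friday is February 18, 2028.

January 21, 2028; February 18, 2028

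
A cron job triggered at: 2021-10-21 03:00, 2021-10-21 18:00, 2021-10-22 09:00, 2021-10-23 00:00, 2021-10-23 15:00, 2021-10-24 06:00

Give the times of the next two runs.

2021-10-24 21:00, 2021-10-25 12:00

The interval is a steady 15 hours (15, 15, 15, 15, 15).
2021-10-24 06:00 + 15 h = 2021-10-24 21:00.
2021-10-24 21:00 + 15 h = 2021-10-25 12:00.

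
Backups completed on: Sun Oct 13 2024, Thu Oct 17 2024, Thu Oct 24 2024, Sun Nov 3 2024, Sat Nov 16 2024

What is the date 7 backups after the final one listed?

Intervals are 4, 7, 10, 13 days — an arithmetic progression with common difference 3.
Next gap: 16 days. Sat Nov 16 2024 + 16 days = Mon Dec 2 2024.
Next gap: 19 days. Mon Dec 2 2024 + 19 days = Sat Dec 21 2024.
Next gap: 22 days. Sat Dec 21 2024 + 22 days = Sun Jan 12 2025.
Next gap: 25 days. Sun Jan 12 2025 + 25 days = Thu Feb 6 2025.
Next gap: 28 days. Thu Feb 6 2025 + 28 days = Thu Mar 6 2025.
Next gap: 31 days. Thu Mar 6 2025 + 31 days = Sun Apr 6 2025.
Next gap: 34 days. Sun Apr 6 2025 + 34 days = Sat May 10 2025.

Sat May 10 2025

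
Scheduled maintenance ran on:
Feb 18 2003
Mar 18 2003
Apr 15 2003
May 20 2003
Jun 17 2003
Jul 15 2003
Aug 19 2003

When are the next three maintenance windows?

Gaps: 28, 28, 35, 28, 28, 35 days — a mix of 28 and 35. Every date is a Tuesday.
Each is the 3rd Tuesday of its month.
September 2003 — 3rd Tuesday is Sep 16 2003.
3rd Tuesday of October 2003: Oct 21 2003.
November 2003 — 3rd Tuesday is Nov 18 2003.

Sep 16 2003, Oct 21 2003, Nov 18 2003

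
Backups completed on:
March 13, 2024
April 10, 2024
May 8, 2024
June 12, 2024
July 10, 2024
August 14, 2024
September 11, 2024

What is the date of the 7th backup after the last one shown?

These are Wednesdays at 28- or 35-day spacing (28, 28, 35, 28, 35, 28).
The pattern: 2nd Wednesday of the month.
October 2024 — 2nd Wednesday is October 9, 2024.
November 2024 — 2nd Wednesday is November 13, 2024.
December 2024 — 2nd Wednesday is December 11, 2024.
2nd Wednesday of January 2025: January 8, 2025.
February 2025 — 2nd Wednesday is February 12, 2025.
March 2025 — 2nd Wednesday is March 12, 2025.
2nd Wednesday of April 2025: April 9, 2025.

April 9, 2025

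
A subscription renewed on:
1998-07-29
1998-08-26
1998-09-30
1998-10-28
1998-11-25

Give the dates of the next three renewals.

1998-12-30, 1999-01-27, 1999-02-24

Every date is a Wednesday; gaps 28, 35, 28, 28 days.
Each is the last Wednesday of its month (at least one falls on the 29th or later, ruling out '4th Wednesday').
December 1998 ends with Wednesday 1998-12-30.
January 1999 ends with Wednesday 1999-01-27.
February 1999 ends with Wednesday 1999-02-24.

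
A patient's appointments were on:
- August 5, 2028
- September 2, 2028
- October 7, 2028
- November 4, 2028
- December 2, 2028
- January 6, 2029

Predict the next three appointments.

February 3, 2029; March 3, 2029; April 7, 2029

All dates are Saturdays, 28, 35, 28, 28, 35 days apart.
Specifically, the 1st Saturday of each month.
February 2029 — 1st Saturday is February 3, 2029.
March 2029 — 1st Saturday is March 3, 2029.
April 2029 — 1st Saturday is April 7, 2029.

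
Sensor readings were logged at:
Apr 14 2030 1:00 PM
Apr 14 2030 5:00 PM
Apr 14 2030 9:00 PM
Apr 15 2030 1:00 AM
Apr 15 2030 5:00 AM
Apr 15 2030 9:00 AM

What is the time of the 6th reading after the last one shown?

The interval is a steady 4 hours (4, 4, 4, 4, 4).
Apr 15 2030 9:00 AM + 4 h = Apr 15 2030 1:00 PM.
Apr 15 2030 1:00 PM + 4 h = Apr 15 2030 5:00 PM.
Apr 15 2030 5:00 PM + 4 h = Apr 15 2030 9:00 PM.
Apr 15 2030 9:00 PM + 4 h = Apr 16 2030 1:00 AM.
Apr 16 2030 1:00 AM + 4 h = Apr 16 2030 5:00 AM.
Apr 16 2030 5:00 AM + 4 h = Apr 16 2030 9:00 AM.

Apr 16 2030 9:00 AM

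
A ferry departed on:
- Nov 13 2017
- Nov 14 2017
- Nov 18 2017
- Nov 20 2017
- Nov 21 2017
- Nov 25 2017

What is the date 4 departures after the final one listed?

Dec 4 2017

The gap pattern 1, 4, 2, 1, 4 repeats every 3 events.
These are the Mondays, Tuesdays and Saturdays of each week.
The following Monday is Nov 27 2017.
Next Tuesday: Nov 28 2017.
The following Saturday is Dec 2 2017.
The following Monday is Dec 4 2017.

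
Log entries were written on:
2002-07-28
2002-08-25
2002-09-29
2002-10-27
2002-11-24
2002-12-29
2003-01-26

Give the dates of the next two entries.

All Sundays; the gaps (28, 35, 28, 28, 35, 28) vary with month length.
This is the last Sunday of each month.
Last Sunday of February 2003: 2003-02-23.
Last Sunday of March 2003: 2003-03-30.

2003-02-23, 2003-03-30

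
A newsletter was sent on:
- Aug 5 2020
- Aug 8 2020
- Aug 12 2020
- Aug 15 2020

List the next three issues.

The gap pattern 3, 4, 3 repeats every 2 events.
These are the Wednesdays and Saturdays of each week.
Next Wednesday: Aug 19 2020.
Next Saturday: Aug 22 2020.
Next Wednesday: Aug 26 2020.

Aug 19 2020, Aug 22 2020, Aug 26 2020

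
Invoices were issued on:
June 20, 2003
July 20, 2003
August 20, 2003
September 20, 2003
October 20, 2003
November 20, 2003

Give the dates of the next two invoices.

December 20, 2003; January 20, 2004

The day-of-month is always 20 (30, 31, 31, 30, 31 days between events).
So this recurs on the 20th of each month.
December 2003: December 20, 2003.
Next: January 2004 → January 20, 2004.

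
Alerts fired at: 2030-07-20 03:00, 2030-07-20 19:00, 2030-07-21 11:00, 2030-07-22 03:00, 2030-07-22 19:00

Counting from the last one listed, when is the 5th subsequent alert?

2030-07-26 03:00

The interval is a steady 16 hours (16, 16, 16, 16).
2030-07-22 19:00 + 16 h = 2030-07-23 11:00.
2030-07-23 11:00 + 16 h = 2030-07-24 03:00.
2030-07-24 03:00 + 16 h = 2030-07-24 19:00.
2030-07-24 19:00 + 16 h = 2030-07-25 11:00.
2030-07-25 11:00 + 16 h = 2030-07-26 03:00.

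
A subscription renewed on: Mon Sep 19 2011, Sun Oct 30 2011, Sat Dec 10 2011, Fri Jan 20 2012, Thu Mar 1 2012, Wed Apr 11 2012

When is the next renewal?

Tue May 22 2012

The spacing is 41, 41, 41, 41, 41 days — always 41 days.
Wed Apr 11 2012 + 41 days = Tue May 22 2012.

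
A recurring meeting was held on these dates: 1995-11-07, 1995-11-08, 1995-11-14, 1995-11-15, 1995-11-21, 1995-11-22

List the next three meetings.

The gap pattern 1, 6, 1, 6, 1 repeats every 2 events.
These are the Tuesdays and Wednesdays of each week.
The following Tuesday is 1995-11-28.
The following Wednesday is 1995-11-29.
Next Tuesday: 1995-12-05.

1995-11-28, 1995-11-29, 1995-12-05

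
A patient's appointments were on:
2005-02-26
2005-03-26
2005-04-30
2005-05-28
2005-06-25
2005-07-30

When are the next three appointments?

Every date is a Saturday; gaps 28, 35, 28, 28, 35 days.
Each is the last Saturday of its month (at least one falls on the 29th or later, ruling out '4th Saturday').
Last Saturday of August 2005: 2005-08-27.
September 2005 ends with Saturday 2005-09-24.
Last Saturday of October 2005: 2005-10-29.

2005-08-27, 2005-09-24, 2005-10-29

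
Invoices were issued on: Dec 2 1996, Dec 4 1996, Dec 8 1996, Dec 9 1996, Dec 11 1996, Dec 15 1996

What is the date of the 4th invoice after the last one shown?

Dec 23 1996

Gaps: 2, 4, 1, 2, 4 days — not constant, but cyclic with period 3.
The events fall on every Monday, Wednesday and Sunday.
The following Monday is Dec 16 1996.
Next Wednesday: Dec 18 1996.
The following Sunday is Dec 22 1996.
Next Monday: Dec 23 1996.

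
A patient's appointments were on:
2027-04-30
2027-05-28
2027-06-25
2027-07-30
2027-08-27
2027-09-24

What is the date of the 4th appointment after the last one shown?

Every date is a Friday; gaps 28, 28, 35, 28, 28 days.
Each is the last Friday of its month (at least one falls on the 29th or later, ruling out '4th Friday').
October 2027 ends with Friday 2027-10-29.
Last Friday of November 2027: 2027-11-26.
December 2027 ends with Friday 2027-12-31.
January 2028 ends with Friday 2028-01-28.

2028-01-28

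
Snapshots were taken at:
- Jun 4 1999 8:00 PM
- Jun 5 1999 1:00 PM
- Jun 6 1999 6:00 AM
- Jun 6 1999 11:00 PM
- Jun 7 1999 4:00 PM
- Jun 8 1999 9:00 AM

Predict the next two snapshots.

The interval is a steady 17 hours (17, 17, 17, 17, 17).
Jun 8 1999 9:00 AM + 17 h = Jun 9 1999 2:00 AM.
Jun 9 1999 2:00 AM + 17 h = Jun 9 1999 7:00 PM.

Jun 9 1999 2:00 AM, Jun 9 1999 7:00 PM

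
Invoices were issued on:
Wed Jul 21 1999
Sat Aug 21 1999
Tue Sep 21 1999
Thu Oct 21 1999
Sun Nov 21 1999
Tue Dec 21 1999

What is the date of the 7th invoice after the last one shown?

Gaps: 31, 31, 30, 31, 30 days — not constant. Every event is on the 21st of the month.
Pattern: the 21st of each month.
January 2000: Fri Jan 21 2000.
February 2000: Mon Feb 21 2000.
Next: March 2000 → Tue Mar 21 2000.
Next: April 2000 → Fri Apr 21 2000.
May 2000: Sun May 21 2000.
June 2000: Wed Jun 21 2000.
July 2000: Fri Jul 21 2000.

Fri Jul 21 2000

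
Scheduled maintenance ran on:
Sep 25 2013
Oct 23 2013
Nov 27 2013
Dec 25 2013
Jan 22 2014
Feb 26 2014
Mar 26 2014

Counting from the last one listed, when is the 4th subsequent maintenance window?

All dates are Wednesdays, 28, 35, 28, 28, 35, 28 days apart.
Specifically, the 4th Wednesday of each month.
April 2014 — 4th Wednesday is Apr 23 2014.
4th Wednesday of May 2014: May 28 2014.
4th Wednesday of June 2014: Jun 25 2014.
July 2014 — 4th Wednesday is Jul 23 2014.

Jul 23 2014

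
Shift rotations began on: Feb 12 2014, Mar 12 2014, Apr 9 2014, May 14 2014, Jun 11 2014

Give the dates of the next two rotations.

Gaps: 28, 28, 35, 28 days — a mix of 28 and 35. Every date is a Wednesday.
Each is the 2nd Wednesday of its month.
2nd Wednesday of July 2014: Jul 9 2014.
2nd Wednesday of August 2014: Aug 13 2014.

Jul 9 2014, Aug 13 2014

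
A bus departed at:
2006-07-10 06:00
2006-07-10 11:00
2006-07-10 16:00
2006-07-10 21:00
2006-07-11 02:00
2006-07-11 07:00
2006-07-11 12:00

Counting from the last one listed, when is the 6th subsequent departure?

Gaps: 5, 5, 5, 5, 5, 5 hours — each event is 5 hours after the previous one.
2006-07-11 12:00 + 5 h = 2006-07-11 17:00.
2006-07-11 17:00 + 5 h = 2006-07-11 22:00.
2006-07-11 22:00 + 5 h = 2006-07-12 03:00.
2006-07-12 03:00 + 5 h = 2006-07-12 08:00.
2006-07-12 08:00 + 5 h = 2006-07-12 13:00.
2006-07-12 13:00 + 5 h = 2006-07-12 18:00.

2006-07-12 18:00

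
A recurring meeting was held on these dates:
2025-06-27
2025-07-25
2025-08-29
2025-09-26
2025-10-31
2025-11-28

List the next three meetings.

These are Fridays with 28, 35, 28, 35, 28-day gaps.
Each is the final Friday of its month — 2025-08-29 is past the 28th, so '4th Friday' doesn't fit.
Last Friday of December 2025: 2025-12-26.
Last Friday of January 2026: 2026-01-30.
Last Friday of February 2026: 2026-02-27.

2025-12-26, 2026-01-30, 2026-02-27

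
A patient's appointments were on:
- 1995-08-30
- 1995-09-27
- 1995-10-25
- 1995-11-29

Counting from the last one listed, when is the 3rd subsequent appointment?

1996-02-28

All Wednesdays; the gaps (28, 28, 35) vary with month length.
This is the last Wednesday of each month.
Last Wednesday of December 1995: 1995-12-27.
Last Wednesday of January 1996: 1996-01-31.
Last Wednesday of February 1996: 1996-02-28.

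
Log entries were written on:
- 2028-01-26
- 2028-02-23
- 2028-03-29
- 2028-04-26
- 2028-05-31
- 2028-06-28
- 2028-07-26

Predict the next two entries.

2028-08-30, 2028-09-27

All Wednesdays; the gaps (28, 35, 28, 35, 28, 28) vary with month length.
This is the last Wednesday of each month.
August 2028 ends with Wednesday 2028-08-30.
Last Wednesday of September 2028: 2028-09-27.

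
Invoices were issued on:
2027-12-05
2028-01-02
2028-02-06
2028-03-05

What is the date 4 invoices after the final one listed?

2028-07-02

These are Sundays at 28- or 35-day spacing (28, 35, 28).
The pattern: 1st Sunday of the month.
April 2028 — 1st Sunday is 2028-04-02.
May 2028 — 1st Sunday is 2028-05-07.
1st Sunday of June 2028: 2028-06-04.
1st Sunday of July 2028: 2028-07-02.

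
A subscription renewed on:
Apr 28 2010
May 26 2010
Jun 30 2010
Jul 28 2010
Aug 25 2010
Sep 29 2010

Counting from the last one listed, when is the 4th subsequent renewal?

Jan 26 2011

These are Wednesdays with 28, 35, 28, 28, 35-day gaps.
Each is the final Wednesday of its month — Jun 30 2010 is past the 28th, so '4th Wednesday' doesn't fit.
Last Wednesday of October 2010: Oct 27 2010.
November 2010 ends with Wednesday Nov 24 2010.
December 2010 ends with Wednesday Dec 29 2010.
Last Wednesday of January 2011: Jan 26 2011.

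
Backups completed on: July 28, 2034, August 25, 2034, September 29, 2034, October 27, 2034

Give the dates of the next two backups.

Every date is a Friday; gaps 28, 35, 28 days.
Each is the last Friday of its month (at least one falls on the 29th or later, ruling out '4th Friday').
Last Friday of November 2034: November 24, 2034.
Last Friday of December 2034: December 29, 2034.

November 24, 2034; December 29, 2034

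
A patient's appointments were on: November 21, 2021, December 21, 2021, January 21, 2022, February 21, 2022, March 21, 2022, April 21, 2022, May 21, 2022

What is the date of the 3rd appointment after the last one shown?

The day-of-month is always 21 (30, 31, 31, 28, 31, 30 days between events).
So this recurs on the 21st of each month.
June 2022: June 21, 2022.
July 2022: July 21, 2022.
August 2022: August 21, 2022.

August 21, 2022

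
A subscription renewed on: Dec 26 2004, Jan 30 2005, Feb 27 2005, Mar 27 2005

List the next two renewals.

These are Sundays with 35, 28, 28-day gaps.
Each is the final Sunday of its month — Jan 30 2005 is past the 28th, so '4th Sunday' doesn't fit.
April 2005 ends with Sunday Apr 24 2005.
May 2005 ends with Sunday May 29 2005.

Apr 24 2005, May 29 2005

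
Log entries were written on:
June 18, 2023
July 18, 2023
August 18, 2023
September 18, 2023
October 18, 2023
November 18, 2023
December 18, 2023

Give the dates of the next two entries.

January 18, 2024; February 18, 2024

Gaps: 30, 31, 31, 30, 31, 30 days — not constant. Every event is on the 18th of the month.
Pattern: the 18th of each month.
January 2024: January 18, 2024.
February 2024: February 18, 2024.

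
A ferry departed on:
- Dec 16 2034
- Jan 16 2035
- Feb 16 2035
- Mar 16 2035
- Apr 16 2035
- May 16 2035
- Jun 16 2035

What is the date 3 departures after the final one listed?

Sep 16 2035

The day-of-month is always 16 (31, 31, 28, 31, 30, 31 days between events).
So this recurs on the 16th of each month.
Next: July 2035 → Jul 16 2035.
August 2035: Aug 16 2035.
September 2035: Sep 16 2035.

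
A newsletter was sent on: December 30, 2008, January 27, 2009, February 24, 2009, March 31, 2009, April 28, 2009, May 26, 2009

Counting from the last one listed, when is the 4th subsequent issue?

September 29, 2009

All Tuesdays; the gaps (28, 28, 35, 28, 28) vary with month length.
This is the last Tuesday of each month.
June 2009 ends with Tuesday June 30, 2009.
July 2009 ends with Tuesday July 28, 2009.
Last Tuesday of August 2009: August 25, 2009.
September 2009 ends with Tuesday September 29, 2009.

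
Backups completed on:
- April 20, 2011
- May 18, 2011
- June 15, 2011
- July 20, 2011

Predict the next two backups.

Gaps: 28, 28, 35 days — a mix of 28 and 35. Every date is a Wednesday.
Each is the 3rd Wednesday of its month.
3rd Wednesday of August 2011: August 17, 2011.
3rd Wednesday of September 2011: September 21, 2011.

August 17, 2011; September 21, 2011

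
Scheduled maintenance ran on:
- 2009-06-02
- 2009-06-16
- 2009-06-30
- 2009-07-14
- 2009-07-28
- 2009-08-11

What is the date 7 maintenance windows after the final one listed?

Gaps between consecutive events: 14, 14, 14, 14, 14 days — a constant 14-day interval.
2009-08-11 + 14 days = 2009-08-25.
2009-08-25 + 14 days = 2009-09-08.
2009-09-08 + 14 days = 2009-09-22.
2009-09-22 + 14 days = 2009-10-06.
2009-10-06 + 14 days = 2009-10-20.
2009-10-20 + 14 days = 2009-11-03.
2009-11-03 + 14 days = 2009-11-17.

2009-11-17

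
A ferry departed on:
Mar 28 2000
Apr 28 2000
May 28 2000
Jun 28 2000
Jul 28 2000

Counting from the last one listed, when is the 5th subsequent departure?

Dec 28 2000

Gaps: 31, 30, 31, 30 days — not constant. Every event is on the 28th of the month.
Pattern: the 28th of each month.
August 2000: Aug 28 2000.
September 2000: Sep 28 2000.
October 2000: Oct 28 2000.
Next: November 2000 → Nov 28 2000.
December 2000: Dec 28 2000.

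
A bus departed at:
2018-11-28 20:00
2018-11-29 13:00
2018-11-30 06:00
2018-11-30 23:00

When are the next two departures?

2018-12-01 16:00, 2018-12-02 09:00

Spacing: 17, 17, 17 h — constant 17 h.
2018-11-30 23:00 + 17 h = 2018-12-01 16:00.
2018-12-01 16:00 + 17 h = 2018-12-02 09:00.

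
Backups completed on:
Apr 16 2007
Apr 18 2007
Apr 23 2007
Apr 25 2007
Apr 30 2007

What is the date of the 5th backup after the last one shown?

May 16 2007

The gap pattern 2, 5, 2, 5 repeats every 2 events.
These are the Mondays and Wednesdays of each week.
The following Wednesday is May 2 2007.
The following Monday is May 7 2007.
The following Wednesday is May 9 2007.
Next Monday: May 14 2007.
The following Wednesday is May 16 2007.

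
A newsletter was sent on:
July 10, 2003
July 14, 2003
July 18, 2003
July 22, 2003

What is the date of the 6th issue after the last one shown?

August 15, 2003

Gaps between consecutive events: 4, 4, 4 days — a constant 4-day interval.
July 22, 2003 + 4 days = July 26, 2003.
July 26, 2003 + 4 days = July 30, 2003.
July 30, 2003 + 4 days = August 3, 2003.
August 3, 2003 + 4 days = August 7, 2003.
August 7, 2003 + 4 days = August 11, 2003.
August 11, 2003 + 4 days = August 15, 2003.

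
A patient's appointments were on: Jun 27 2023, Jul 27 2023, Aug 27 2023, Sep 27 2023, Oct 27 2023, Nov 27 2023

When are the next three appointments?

Dec 27 2023, Jan 27 2024, Feb 27 2024

Each date is the 27th; the gaps (30, 31, 31, 30, 31) track the month lengths.
The rule is the 27th of each month.
December 2023: Dec 27 2023.
January 2024: Jan 27 2024.
February 2024: Feb 27 2024.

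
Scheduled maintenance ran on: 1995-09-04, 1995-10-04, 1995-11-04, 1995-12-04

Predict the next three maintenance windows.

The day-of-month is always 4 (30, 31, 30 days between events).
So this recurs on the 4th of each month.
January 1996: 1996-01-04.
Next: February 1996 → 1996-02-04.
March 1996: 1996-03-04.

1996-01-04, 1996-02-04, 1996-03-04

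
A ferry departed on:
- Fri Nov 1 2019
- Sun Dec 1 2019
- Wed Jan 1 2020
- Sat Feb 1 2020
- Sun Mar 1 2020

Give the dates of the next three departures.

Gaps: 30, 31, 31, 29 days — not constant. Every event is on the 1st of the month.
Pattern: the 1st of each month.
April 2020: Wed Apr 1 2020.
Next: May 2020 → Fri May 1 2020.
June 2020: Mon Jun 1 2020.

Wed Apr 1 2020, Fri May 1 2020, Mon Jun 1 2020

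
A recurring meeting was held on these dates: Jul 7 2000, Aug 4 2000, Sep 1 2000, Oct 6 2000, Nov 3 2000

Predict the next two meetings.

Dec 1 2000, Jan 5 2001

All dates are Fridays, 28, 28, 35, 28 days apart.
Specifically, the 1st Friday of each month.
December 2000 — 1st Friday is Dec 1 2000.
January 2001 — 1st Friday is Jan 5 2001.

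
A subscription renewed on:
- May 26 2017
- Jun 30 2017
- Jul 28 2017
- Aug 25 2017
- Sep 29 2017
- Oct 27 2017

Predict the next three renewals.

Every date is a Friday; gaps 35, 28, 28, 35, 28 days.
Each is the last Friday of its month (at least one falls on the 29th or later, ruling out '4th Friday').
November 2017 ends with Friday Nov 24 2017.
Last Friday of December 2017: Dec 29 2017.
Last Friday of January 2018: Jan 26 2018.

Nov 24 2017, Dec 29 2017, Jan 26 2018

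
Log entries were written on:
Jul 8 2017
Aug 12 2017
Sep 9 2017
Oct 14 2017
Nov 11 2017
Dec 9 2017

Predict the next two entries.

Jan 13 2018, Feb 10 2018

Gaps: 35, 28, 35, 28, 28 days — a mix of 28 and 35. Every date is a Saturday.
Each is the 2nd Saturday of its month.
2nd Saturday of January 2018: Jan 13 2018.
2nd Saturday of February 2018: Feb 10 2018.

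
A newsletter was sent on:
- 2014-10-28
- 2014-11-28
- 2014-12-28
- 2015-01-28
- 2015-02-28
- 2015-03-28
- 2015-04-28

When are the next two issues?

2015-05-28, 2015-06-28

The day-of-month is always 28 (31, 30, 31, 31, 28, 31 days between events).
So this recurs on the 28th of each month.
Next: May 2015 → 2015-05-28.
June 2015: 2015-06-28.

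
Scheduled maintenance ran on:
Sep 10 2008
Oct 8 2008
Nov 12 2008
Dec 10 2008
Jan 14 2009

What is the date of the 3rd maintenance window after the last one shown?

Apr 8 2009

All dates are Wednesdays, 28, 35, 28, 35 days apart.
Specifically, the 2nd Wednesday of each month.
February 2009 — 2nd Wednesday is Feb 11 2009.
March 2009 — 2nd Wednesday is Mar 11 2009.
April 2009 — 2nd Wednesday is Apr 8 2009.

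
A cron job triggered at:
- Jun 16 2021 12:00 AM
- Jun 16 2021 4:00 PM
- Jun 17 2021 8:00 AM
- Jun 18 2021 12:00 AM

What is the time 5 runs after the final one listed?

Spacing: 16, 16, 16 h — constant 16 h.
Jun 18 2021 12:00 AM + 16 h = Jun 18 2021 4:00 PM.
Jun 18 2021 4:00 PM + 16 h = Jun 19 2021 8:00 AM.
Jun 19 2021 8:00 AM + 16 h = Jun 20 2021 12:00 AM.
Jun 20 2021 12:00 AM + 16 h = Jun 20 2021 4:00 PM.
Jun 20 2021 4:00 PM + 16 h = Jun 21 2021 8:00 AM.

Jun 21 2021 8:00 AM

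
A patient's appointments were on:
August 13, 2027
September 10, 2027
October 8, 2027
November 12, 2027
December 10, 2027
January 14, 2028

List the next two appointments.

February 11, 2028; March 10, 2028

These are Fridays at 28- or 35-day spacing (28, 28, 35, 28, 35).
The pattern: 2nd Friday of the month.
2nd Friday of February 2028: February 11, 2028.
2nd Friday of March 2028: March 10, 2028.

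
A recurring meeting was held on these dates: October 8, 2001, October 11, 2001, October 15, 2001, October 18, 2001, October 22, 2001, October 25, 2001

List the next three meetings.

October 29, 2001; November 1, 2001; November 5, 2001

The gap pattern 3, 4, 3, 4, 3 repeats every 2 events.
These are the Mondays and Thursdays of each week.
The following Monday is October 29, 2001.
The following Thursday is November 1, 2001.
Next Monday: November 5, 2001.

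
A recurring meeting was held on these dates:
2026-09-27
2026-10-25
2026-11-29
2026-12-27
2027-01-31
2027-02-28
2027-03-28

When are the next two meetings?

2027-04-25, 2027-05-30

All Sundays; the gaps (28, 35, 28, 35, 28, 28) vary with month length.
This is the last Sunday of each month.
Last Sunday of April 2027: 2027-04-25.
May 2027 ends with Sunday 2027-05-30.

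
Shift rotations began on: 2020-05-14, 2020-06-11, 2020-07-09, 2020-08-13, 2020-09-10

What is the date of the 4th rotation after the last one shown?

2021-01-14

All dates are Thursdays, 28, 28, 35, 28 days apart.
Specifically, the 2nd Thursday of each month.
October 2020 — 2nd Thursday is 2020-10-08.
2nd Thursday of November 2020: 2020-11-12.
December 2020 — 2nd Thursday is 2020-12-10.
January 2021 — 2nd Thursday is 2021-01-14.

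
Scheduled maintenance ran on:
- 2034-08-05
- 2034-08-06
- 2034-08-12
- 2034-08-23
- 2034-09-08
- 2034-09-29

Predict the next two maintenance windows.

Gaps: 1, 6, 11, 16, 21 days — each gap is 5 larger than the previous one.
Next gap: 26 days. 2034-09-29 + 26 days = 2034-10-25.
Next gap: 31 days. 2034-10-25 + 31 days = 2034-11-25.

2034-10-25, 2034-11-25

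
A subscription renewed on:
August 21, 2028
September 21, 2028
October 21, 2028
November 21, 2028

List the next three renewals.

Gaps: 31, 30, 31 days — not constant. Every event is on the 21st of the month.
Pattern: the 21st of each month.
Next: December 2028 → December 21, 2028.
January 2029: January 21, 2029.
February 2029: February 21, 2029.

December 21, 2028; January 21, 2029; February 21, 2029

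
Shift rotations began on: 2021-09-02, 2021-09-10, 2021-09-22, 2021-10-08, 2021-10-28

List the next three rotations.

2021-11-21, 2021-12-19, 2022-01-20

Gaps: 8, 12, 16, 20 days — each gap is 4 larger than the previous one.
Next gap: 24 days. 2021-10-28 + 24 days = 2021-11-21.
Next gap: 28 days. 2021-11-21 + 28 days = 2021-12-19.
Next gap: 32 days. 2021-12-19 + 32 days = 2022-01-20.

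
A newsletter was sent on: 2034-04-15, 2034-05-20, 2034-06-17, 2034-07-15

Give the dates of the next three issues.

2034-08-19, 2034-09-16, 2034-10-21

These are Saturdays at 28- or 35-day spacing (35, 28, 28).
The pattern: 3rd Saturday of the month.
3rd Saturday of August 2034: 2034-08-19.
September 2034 — 3rd Saturday is 2034-09-16.
October 2034 — 3rd Saturday is 2034-10-21.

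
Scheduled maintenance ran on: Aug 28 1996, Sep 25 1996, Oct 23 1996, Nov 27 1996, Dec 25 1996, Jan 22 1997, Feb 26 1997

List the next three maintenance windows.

These are Wednesdays at 28- or 35-day spacing (28, 28, 35, 28, 28, 35).
The pattern: 4th Wednesday of the month.
March 1997 — 4th Wednesday is Mar 26 1997.
4th Wednesday of April 1997: Apr 23 1997.
May 1997 — 4th Wednesday is May 28 1997.

Mar 26 1997, Apr 23 1997, May 28 1997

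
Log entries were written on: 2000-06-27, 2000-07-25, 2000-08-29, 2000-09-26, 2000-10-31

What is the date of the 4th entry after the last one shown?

2001-02-27

Every date is a Tuesday; gaps 28, 35, 28, 35 days.
Each is the last Tuesday of its month (at least one falls on the 29th or later, ruling out '4th Tuesday').
November 2000 ends with Tuesday 2000-11-28.
Last Tuesday of December 2000: 2000-12-26.
January 2001 ends with Tuesday 2001-01-30.
Last Tuesday of February 2001: 2001-02-27.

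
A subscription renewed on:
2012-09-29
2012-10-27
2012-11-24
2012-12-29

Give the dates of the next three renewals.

2013-01-26, 2013-02-23, 2013-03-30

Every date is a Saturday; gaps 28, 28, 35 days.
Each is the last Saturday of its month (at least one falls on the 29th or later, ruling out '4th Saturday').
January 2013 ends with Saturday 2013-01-26.
Last Saturday of February 2013: 2013-02-23.
March 2013 ends with Saturday 2013-03-30.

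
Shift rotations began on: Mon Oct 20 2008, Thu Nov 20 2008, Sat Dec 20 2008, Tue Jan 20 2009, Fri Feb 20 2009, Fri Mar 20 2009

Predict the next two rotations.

Each date is the 20th; the gaps (31, 30, 31, 31, 28) track the month lengths.
The rule is the 20th of each month.
April 2009: Mon Apr 20 2009.
May 2009: Wed May 20 2009.

Mon Apr 20 2009, Wed May 20 2009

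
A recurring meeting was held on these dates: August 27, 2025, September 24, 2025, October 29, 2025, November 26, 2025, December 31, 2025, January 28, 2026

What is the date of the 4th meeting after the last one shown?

May 27, 2026

These are Wednesdays with 28, 35, 28, 35, 28-day gaps.
Each is the final Wednesday of its month — October 29, 2025 is past the 28th, so '4th Wednesday' doesn't fit.
Last Wednesday of February 2026: February 25, 2026.
March 2026 ends with Wednesday March 25, 2026.
April 2026 ends with Wednesday April 29, 2026.
May 2026 ends with Wednesday May 27, 2026.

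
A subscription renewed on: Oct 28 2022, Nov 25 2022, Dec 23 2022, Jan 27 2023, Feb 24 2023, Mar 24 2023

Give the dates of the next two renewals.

Gaps: 28, 28, 35, 28, 28 days — a mix of 28 and 35. Every date is a Friday.
Each is the 4th Friday of its month.
April 2023 — 4th Friday is Apr 28 2023.
May 2023 — 4th Friday is May 26 2023.

Apr 28 2023, May 26 2023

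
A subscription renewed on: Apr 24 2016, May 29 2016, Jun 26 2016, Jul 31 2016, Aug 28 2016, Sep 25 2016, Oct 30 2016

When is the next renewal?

Nov 27 2016

Every date is a Sunday; gaps 35, 28, 35, 28, 28, 35 days.
Each is the last Sunday of its month (at least one falls on the 29th or later, ruling out '4th Sunday').
Last Sunday of November 2016: Nov 27 2016.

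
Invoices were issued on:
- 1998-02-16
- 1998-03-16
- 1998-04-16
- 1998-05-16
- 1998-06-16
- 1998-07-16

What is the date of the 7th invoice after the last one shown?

Each date is the 16th; the gaps (28, 31, 30, 31, 30) track the month lengths.
The rule is the 16th of each month.
August 1998: 1998-08-16.
Next: September 1998 → 1998-09-16.
Next: October 1998 → 1998-10-16.
November 1998: 1998-11-16.
December 1998: 1998-12-16.
Next: January 1999 → 1999-01-16.
Next: February 1999 → 1999-02-16.

1999-02-16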